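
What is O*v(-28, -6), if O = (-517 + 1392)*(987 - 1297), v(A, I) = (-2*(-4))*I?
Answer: 13020000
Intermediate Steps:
v(A, I) = 8*I
O = -271250 (O = 875*(-310) = -271250)
O*v(-28, -6) = -2170000*(-6) = -271250*(-48) = 13020000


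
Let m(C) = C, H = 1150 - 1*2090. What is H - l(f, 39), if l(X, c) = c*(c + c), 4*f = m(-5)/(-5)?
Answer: -3982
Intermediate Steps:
H = -940 (H = 1150 - 2090 = -940)
f = 1/4 (f = (-5/(-5))/4 = (-5*(-1/5))/4 = (1/4)*1 = 1/4 ≈ 0.25000)
l(X, c) = 2*c**2 (l(X, c) = c*(2*c) = 2*c**2)
H - l(f, 39) = -940 - 2*39**2 = -940 - 2*1521 = -940 - 1*3042 = -940 - 3042 = -3982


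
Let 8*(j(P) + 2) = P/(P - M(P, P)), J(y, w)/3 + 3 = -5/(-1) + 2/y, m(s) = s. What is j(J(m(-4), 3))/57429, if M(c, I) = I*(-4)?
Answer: -79/2297160 ≈ -3.4390e-5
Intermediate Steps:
J(y, w) = 6 + 6/y (J(y, w) = -9 + 3*(-5/(-1) + 2/y) = -9 + 3*(-5*(-1) + 2/y) = -9 + 3*(5 + 2/y) = -9 + (15 + 6/y) = 6 + 6/y)
M(c, I) = -4*I
j(P) = -79/40 (j(P) = -2 + (P/(P - (-4)*P))/8 = -2 + (P/(P + 4*P))/8 = -2 + (P/((5*P)))/8 = -2 + (P*(1/(5*P)))/8 = -2 + (⅛)*(⅕) = -2 + 1/40 = -79/40)
j(J(m(-4), 3))/57429 = -79/40/57429 = -79/40*1/57429 = -79/2297160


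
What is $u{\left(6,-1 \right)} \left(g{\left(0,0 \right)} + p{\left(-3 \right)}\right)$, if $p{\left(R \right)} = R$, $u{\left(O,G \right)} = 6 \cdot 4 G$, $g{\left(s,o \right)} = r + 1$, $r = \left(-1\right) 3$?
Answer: $120$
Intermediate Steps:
$r = -3$
$g{\left(s,o \right)} = -2$ ($g{\left(s,o \right)} = -3 + 1 = -2$)
$u{\left(O,G \right)} = 24 G$
$u{\left(6,-1 \right)} \left(g{\left(0,0 \right)} + p{\left(-3 \right)}\right) = 24 \left(-1\right) \left(-2 - 3\right) = \left(-24\right) \left(-5\right) = 120$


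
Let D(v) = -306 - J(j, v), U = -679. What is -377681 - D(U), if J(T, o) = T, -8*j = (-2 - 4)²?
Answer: -754759/2 ≈ -3.7738e+5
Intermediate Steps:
j = -9/2 (j = -(-2 - 4)²/8 = -⅛*(-6)² = -⅛*36 = -9/2 ≈ -4.5000)
D(v) = -603/2 (D(v) = -306 - 1*(-9/2) = -306 + 9/2 = -603/2)
-377681 - D(U) = -377681 - 1*(-603/2) = -377681 + 603/2 = -754759/2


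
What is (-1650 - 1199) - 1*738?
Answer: -3587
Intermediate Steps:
(-1650 - 1199) - 1*738 = -2849 - 738 = -3587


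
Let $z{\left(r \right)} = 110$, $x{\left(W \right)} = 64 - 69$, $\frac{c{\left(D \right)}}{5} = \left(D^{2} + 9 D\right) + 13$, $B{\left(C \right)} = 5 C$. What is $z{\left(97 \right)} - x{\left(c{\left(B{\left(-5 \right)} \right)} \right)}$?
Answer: $115$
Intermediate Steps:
$c{\left(D \right)} = 65 + 5 D^{2} + 45 D$ ($c{\left(D \right)} = 5 \left(\left(D^{2} + 9 D\right) + 13\right) = 5 \left(13 + D^{2} + 9 D\right) = 65 + 5 D^{2} + 45 D$)
$x{\left(W \right)} = -5$
$z{\left(97 \right)} - x{\left(c{\left(B{\left(-5 \right)} \right)} \right)} = 110 - -5 = 110 + 5 = 115$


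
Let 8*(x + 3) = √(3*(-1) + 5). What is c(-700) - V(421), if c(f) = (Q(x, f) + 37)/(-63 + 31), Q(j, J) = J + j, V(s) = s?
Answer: -6403/16 - √2/256 ≈ -400.19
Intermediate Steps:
x = -3 + √2/8 (x = -3 + √(3*(-1) + 5)/8 = -3 + √(-3 + 5)/8 = -3 + √2/8 ≈ -2.8232)
c(f) = -17/16 - f/32 - √2/256 (c(f) = ((f + (-3 + √2/8)) + 37)/(-63 + 31) = ((-3 + f + √2/8) + 37)/(-32) = (34 + f + √2/8)*(-1/32) = -17/16 - f/32 - √2/256)
c(-700) - V(421) = (-17/16 - 1/32*(-700) - √2/256) - 1*421 = (-17/16 + 175/8 - √2/256) - 421 = (333/16 - √2/256) - 421 = -6403/16 - √2/256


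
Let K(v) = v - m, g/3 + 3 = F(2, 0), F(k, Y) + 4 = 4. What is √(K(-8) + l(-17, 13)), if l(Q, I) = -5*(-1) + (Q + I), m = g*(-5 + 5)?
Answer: I*√7 ≈ 2.6458*I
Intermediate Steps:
F(k, Y) = 0 (F(k, Y) = -4 + 4 = 0)
g = -9 (g = -9 + 3*0 = -9 + 0 = -9)
m = 0 (m = -9*(-5 + 5) = -9*0 = 0)
K(v) = v (K(v) = v - 1*0 = v + 0 = v)
l(Q, I) = 5 + I + Q (l(Q, I) = 5 + (I + Q) = 5 + I + Q)
√(K(-8) + l(-17, 13)) = √(-8 + (5 + 13 - 17)) = √(-8 + 1) = √(-7) = I*√7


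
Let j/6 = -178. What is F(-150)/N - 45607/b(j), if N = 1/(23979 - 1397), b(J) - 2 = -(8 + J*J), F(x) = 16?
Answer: 412123352167/1140630 ≈ 3.6131e+5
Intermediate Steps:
j = -1068 (j = 6*(-178) = -1068)
b(J) = -6 - J² (b(J) = 2 - (8 + J*J) = 2 - (8 + J²) = 2 + (-8 - J²) = -6 - J²)
N = 1/22582 ≈ 4.4283e-5
F(-150)/N - 45607/b(j) = 16/(1/22582) - 45607/(-6 - 1*(-1068)²) = 16*22582 - 45607/(-6 - 1*1140624) = 361312 - 45607/(-6 - 1140624) = 361312 - 45607/(-1140630) = 361312 - 45607*(-1/1140630) = 361312 + 45607/1140630 = 412123352167/1140630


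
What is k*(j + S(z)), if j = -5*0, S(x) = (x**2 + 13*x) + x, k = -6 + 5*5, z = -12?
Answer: -456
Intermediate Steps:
k = 19 (k = -6 + 25 = 19)
S(x) = x**2 + 14*x
j = 0
k*(j + S(z)) = 19*(0 - 12*(14 - 12)) = 19*(0 - 12*2) = 19*(0 - 24) = 19*(-24) = -456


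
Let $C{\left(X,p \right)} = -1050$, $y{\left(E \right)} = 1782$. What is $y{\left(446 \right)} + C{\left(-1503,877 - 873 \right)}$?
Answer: $732$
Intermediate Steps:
$y{\left(446 \right)} + C{\left(-1503,877 - 873 \right)} = 1782 - 1050 = 732$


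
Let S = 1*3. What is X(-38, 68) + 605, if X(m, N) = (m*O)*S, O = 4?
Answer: 149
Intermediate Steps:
S = 3
X(m, N) = 12*m (X(m, N) = (m*4)*3 = (4*m)*3 = 12*m)
X(-38, 68) + 605 = 12*(-38) + 605 = -456 + 605 = 149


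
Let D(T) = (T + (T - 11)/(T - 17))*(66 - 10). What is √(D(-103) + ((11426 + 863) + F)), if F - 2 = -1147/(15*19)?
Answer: √21352998/57 ≈ 81.069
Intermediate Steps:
F = -577/285 (F = 2 - 1147/(15*19) = 2 - 1147/285 = -577/285 ≈ -2.0246)
D(T) = 56*T + 56*(-11 + T)/(-17 + T) (D(T) = (T + (-11 + T)/(-17 + T))*56 = 56*T + 56*(-11 + T)/(-17 + T))
√(D(-103) + ((11426 + 863) + F)) = √(56*(-11 + (-103)² - 16*(-103))/(-17 - 103) + ((11426 + 863) - 577/285)) = √(56*(-11 + 10609 + 1648)/(-120) + (12289 - 577/285)) = √(56*(-1/120)*12246 + 3501788/285) = √(-28574/5 + 3501788/285) = √(374614/57) = √21352998/57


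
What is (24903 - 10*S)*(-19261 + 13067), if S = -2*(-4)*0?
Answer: -154249182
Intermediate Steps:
S = 0 (S = 8*0 = 0)
(24903 - 10*S)*(-19261 + 13067) = (24903 - 10*0)*(-19261 + 13067) = (24903 + 0)*(-6194) = 24903*(-6194) = -154249182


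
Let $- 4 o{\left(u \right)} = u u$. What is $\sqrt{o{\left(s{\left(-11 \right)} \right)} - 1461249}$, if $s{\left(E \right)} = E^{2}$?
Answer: $\frac{i \sqrt{5859637}}{2} \approx 1210.3 i$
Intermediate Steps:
$o{\left(u \right)} = - \frac{u^{2}}{4}$ ($o{\left(u \right)} = - \frac{u u}{4} = - \frac{u^{2}}{4}$)
$\sqrt{o{\left(s{\left(-11 \right)} \right)} - 1461249} = \sqrt{- \frac{\left(\left(-11\right)^{2}\right)^{2}}{4} - 1461249} = \sqrt{- \frac{121^{2}}{4} - 1461249} = \sqrt{\left(- \frac{1}{4}\right) 14641 - 1461249} = \sqrt{- \frac{14641}{4} - 1461249} = \sqrt{- \frac{5859637}{4}} = \frac{i \sqrt{5859637}}{2}$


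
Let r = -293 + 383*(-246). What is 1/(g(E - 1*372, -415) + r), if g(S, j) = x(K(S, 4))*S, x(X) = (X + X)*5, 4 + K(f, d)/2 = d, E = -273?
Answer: -1/94511 ≈ -1.0581e-5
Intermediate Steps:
K(f, d) = -8 + 2*d
x(X) = 10*X (x(X) = (2*X)*5 = 10*X)
g(S, j) = 0 (g(S, j) = (10*(-8 + 2*4))*S = (10*(-8 + 8))*S = (10*0)*S = 0*S = 0)
r = -94511 (r = -293 - 94218 = -94511)
1/(g(E - 1*372, -415) + r) = 1/(0 - 94511) = 1/(-94511) = -1/94511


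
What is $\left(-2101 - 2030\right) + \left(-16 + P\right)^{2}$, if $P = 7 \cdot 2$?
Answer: $-4127$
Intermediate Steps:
$P = 14$
$\left(-2101 - 2030\right) + \left(-16 + P\right)^{2} = \left(-2101 - 2030\right) + \left(-16 + 14\right)^{2} = -4131 + \left(-2\right)^{2} = -4131 + 4 = -4127$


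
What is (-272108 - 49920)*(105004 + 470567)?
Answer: -185349977988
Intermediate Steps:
(-272108 - 49920)*(105004 + 470567) = -322028*575571 = -185349977988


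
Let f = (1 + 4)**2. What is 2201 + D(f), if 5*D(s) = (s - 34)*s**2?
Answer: 1076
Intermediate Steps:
f = 25 (f = 5**2 = 25)
D(s) = s**2*(-34 + s)/5 (D(s) = ((s - 34)*s**2)/5 = ((-34 + s)*s**2)/5 = (s**2*(-34 + s))/5 = s**2*(-34 + s)/5)
2201 + D(f) = 2201 + (1/5)*25**2*(-34 + 25) = 2201 + (1/5)*625*(-9) = 2201 - 1125 = 1076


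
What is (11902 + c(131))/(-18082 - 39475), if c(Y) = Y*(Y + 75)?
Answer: -38888/57557 ≈ -0.67564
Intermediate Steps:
c(Y) = Y*(75 + Y)
(11902 + c(131))/(-18082 - 39475) = (11902 + 131*(75 + 131))/(-18082 - 39475) = (11902 + 131*206)/(-57557) = (11902 + 26986)*(-1/57557) = 38888*(-1/57557) = -38888/57557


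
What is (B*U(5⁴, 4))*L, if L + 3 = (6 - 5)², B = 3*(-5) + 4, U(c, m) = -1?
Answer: -22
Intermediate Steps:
B = -11 (B = -15 + 4 = -11)
L = -2 (L = -3 + (6 - 5)² = -3 + 1² = -3 + 1 = -2)
(B*U(5⁴, 4))*L = -11*(-1)*(-2) = 11*(-2) = -22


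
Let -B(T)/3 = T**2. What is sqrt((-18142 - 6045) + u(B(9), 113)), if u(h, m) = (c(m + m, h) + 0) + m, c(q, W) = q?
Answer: 2*I*sqrt(5962) ≈ 154.43*I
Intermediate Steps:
B(T) = -3*T**2
u(h, m) = 3*m (u(h, m) = ((m + m) + 0) + m = (2*m + 0) + m = 2*m + m = 3*m)
sqrt((-18142 - 6045) + u(B(9), 113)) = sqrt((-18142 - 6045) + 3*113) = sqrt(-24187 + 339) = sqrt(-23848) = 2*I*sqrt(5962)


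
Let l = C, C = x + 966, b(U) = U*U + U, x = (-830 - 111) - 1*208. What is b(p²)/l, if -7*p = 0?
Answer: 0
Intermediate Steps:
p = 0 (p = -⅐*0 = 0)
x = -1149 (x = -941 - 208 = -1149)
b(U) = U + U² (b(U) = U² + U = U + U²)
C = -183 (C = -1149 + 966 = -183)
l = -183
b(p²)/l = (0²*(1 + 0²))/(-183) = (0*(1 + 0))*(-1/183) = (0*1)*(-1/183) = 0*(-1/183) = 0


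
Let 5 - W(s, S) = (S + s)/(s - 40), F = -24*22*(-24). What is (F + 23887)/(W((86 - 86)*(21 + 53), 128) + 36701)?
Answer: 182795/183546 ≈ 0.99591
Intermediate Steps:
F = 12672 (F = -528*(-24) = 12672)
W(s, S) = 5 - (S + s)/(-40 + s) (W(s, S) = 5 - (S + s)/(s - 40) = 5 - (S + s)/(-40 + s))
(F + 23887)/(W((86 - 86)*(21 + 53), 128) + 36701) = (12672 + 23887)/((-200 - 1*128 + 4*((86 - 86)*(21 + 53)))/(-40 + (86 - 86)*(21 + 53)) + 36701) = 36559/((-200 - 128 + 4*(0*74))/(-40 + 0*74) + 36701) = 36559/((-200 - 128 + 4*0)/(-40 + 0) + 36701) = 36559/((-200 - 128 + 0)/(-40) + 36701) = 36559/(-1/40*(-328) + 36701) = 36559/(41/5 + 36701) = 36559/(183546/5) = 36559*(5/183546) = 182795/183546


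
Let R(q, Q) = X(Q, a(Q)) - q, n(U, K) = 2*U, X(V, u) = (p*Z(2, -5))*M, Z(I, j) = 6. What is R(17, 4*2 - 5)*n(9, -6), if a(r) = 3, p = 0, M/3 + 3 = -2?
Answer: -306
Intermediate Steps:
M = -15 (M = -9 + 3*(-2) = -9 - 6 = -15)
X(V, u) = 0 (X(V, u) = (0*6)*(-15) = 0*(-15) = 0)
R(q, Q) = -q (R(q, Q) = 0 - q = -q)
R(17, 4*2 - 5)*n(9, -6) = (-1*17)*(2*9) = -17*18 = -306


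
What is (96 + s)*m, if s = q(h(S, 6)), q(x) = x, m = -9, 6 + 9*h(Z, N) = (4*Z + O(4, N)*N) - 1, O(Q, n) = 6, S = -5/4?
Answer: -888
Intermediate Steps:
S = -5/4 (S = -5*1/4 = -5/4 ≈ -1.2500)
h(Z, N) = -7/9 + 2*N/3 + 4*Z/9 (h(Z, N) = -2/3 + ((4*Z + 6*N) - 1)/9 = -2/3 + (-1 + 4*Z + 6*N)/9 = -2/3 + (-1/9 + 2*N/3 + 4*Z/9) = -7/9 + 2*N/3 + 4*Z/9)
s = 8/3 (s = -7/9 + (2/3)*6 + (4/9)*(-5/4) = -7/9 + 4 - 5/9 = 8/3 ≈ 2.6667)
(96 + s)*m = (96 + 8/3)*(-9) = (296/3)*(-9) = -888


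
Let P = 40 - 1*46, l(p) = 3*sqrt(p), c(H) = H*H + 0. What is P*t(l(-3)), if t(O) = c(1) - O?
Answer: -6 + 18*I*sqrt(3) ≈ -6.0 + 31.177*I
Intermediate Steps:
c(H) = H**2 (c(H) = H**2 + 0 = H**2)
P = -6 (P = 40 - 46 = -6)
t(O) = 1 - O (t(O) = 1**2 - O = 1 - O)
P*t(l(-3)) = -6*(1 - 3*sqrt(-3)) = -6*(1 - 3*I*sqrt(3)) = -6 + 18*I*sqrt(3)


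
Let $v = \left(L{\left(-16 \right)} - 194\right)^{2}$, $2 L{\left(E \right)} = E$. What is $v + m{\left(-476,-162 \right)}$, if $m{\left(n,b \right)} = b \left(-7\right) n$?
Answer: $-498980$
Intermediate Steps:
$L{\left(E \right)} = \frac{E}{2}$
$v = 40804$ ($v = \left(\frac{1}{2} \left(-16\right) - 194\right)^{2} = \left(-8 - 194\right)^{2} = \left(-202\right)^{2} = 40804$)
$m{\left(n,b \right)} = - 7 b n$
$v + m{\left(-476,-162 \right)} = 40804 - \left(-1134\right) \left(-476\right) = 40804 - 539784 = -498980$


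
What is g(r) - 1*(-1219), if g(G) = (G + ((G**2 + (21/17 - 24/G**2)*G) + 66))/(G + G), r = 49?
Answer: 101657687/81634 ≈ 1245.3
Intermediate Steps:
g(G) = (66 + G + G**2 + G*(21/17 - 24/G**2))/(2*G) (g(G) = (G + ((G**2 + (21*(1/17) - 24/G**2)*G) + 66))/((2*G)) = (G + ((G**2 + (21/17 - 24/G**2)*G) + 66))*(1/(2*G)) = (G + ((G**2 + G*(21/17 - 24/G**2)) + 66))*(1/(2*G)) = (G + (66 + G**2 + G*(21/17 - 24/G**2)))*(1/(2*G)) = (66 + G + G**2 + G*(21/17 - 24/G**2))*(1/(2*G)) = (66 + G + G**2 + G*(21/17 - 24/G**2))/(2*G))
g(r) - 1*(-1219) = (19/17 + (1/2)*49 - 12/49**2 + 33/49) - 1*(-1219) = (19/17 + 49/2 - 12*1/2401 + 33*(1/49)) + 1219 = (19/17 + 49/2 - 12/2401 + 33/49) + 1219 = 2145841/81634 + 1219 = 101657687/81634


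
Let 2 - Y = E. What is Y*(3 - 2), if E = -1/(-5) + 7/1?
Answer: -26/5 ≈ -5.2000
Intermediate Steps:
E = 36/5 (E = -1*(-⅕) + 7*1 = ⅕ + 7 = 36/5 ≈ 7.2000)
Y = -26/5 (Y = 2 - 1*36/5 = 2 - 36/5 = -26/5 ≈ -5.2000)
Y*(3 - 2) = -26*(3 - 2)/5 = -26/5*1 = -26/5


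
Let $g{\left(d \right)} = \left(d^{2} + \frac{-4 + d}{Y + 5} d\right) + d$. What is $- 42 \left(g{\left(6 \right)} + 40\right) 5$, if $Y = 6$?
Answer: $- \frac{191940}{11} \approx -17449.0$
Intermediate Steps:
$g{\left(d \right)} = d + d^{2} + d \left(- \frac{4}{11} + \frac{d}{11}\right)$ ($g{\left(d \right)} = \left(d^{2} + \frac{-4 + d}{6 + 5} d\right) + d = \left(d^{2} + \frac{-4 + d}{11} d\right) + d = \left(d^{2} + \left(-4 + d\right) \frac{1}{11} d\right) + d = \left(d^{2} + \left(- \frac{4}{11} + \frac{d}{11}\right) d\right) + d = \left(d^{2} + d \left(- \frac{4}{11} + \frac{d}{11}\right)\right) + d = d + d^{2} + d \left(- \frac{4}{11} + \frac{d}{11}\right)$)
$- 42 \left(g{\left(6 \right)} + 40\right) 5 = - 42 \left(\frac{1}{11} \cdot 6 \left(7 + 12 \cdot 6\right) + 40\right) 5 = - 42 \left(\frac{1}{11} \cdot 6 \left(7 + 72\right) + 40\right) 5 = - 42 \left(\frac{1}{11} \cdot 6 \cdot 79 + 40\right) 5 = - 42 \left(\frac{474}{11} + 40\right) 5 = \left(-42\right) \frac{914}{11} \cdot 5 = \left(- \frac{38388}{11}\right) 5 = - \frac{191940}{11}$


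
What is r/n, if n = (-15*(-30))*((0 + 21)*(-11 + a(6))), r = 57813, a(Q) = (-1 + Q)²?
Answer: 2753/6300 ≈ 0.43698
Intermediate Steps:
n = 132300 (n = (-15*(-30))*((0 + 21)*(-11 + (-1 + 6)²)) = 450*(21*(-11 + 5²)) = 450*(21*(-11 + 25)) = 450*(21*14) = 450*294 = 132300)
r/n = 57813/132300 = 57813*(1/132300) = 2753/6300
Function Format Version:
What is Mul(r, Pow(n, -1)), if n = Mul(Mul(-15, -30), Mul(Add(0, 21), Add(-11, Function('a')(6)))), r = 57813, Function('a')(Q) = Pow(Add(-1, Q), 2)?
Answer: Rational(2753, 6300) ≈ 0.43698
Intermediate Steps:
n = 132300 (n = Mul(Mul(-15, -30), Mul(Add(0, 21), Add(-11, Pow(Add(-1, 6), 2)))) = Mul(450, Mul(21, Add(-11, Pow(5, 2)))) = Mul(450, Mul(21, Add(-11, 25))) = Mul(450, Mul(21, 14)) = Mul(450, 294) = 132300)
Mul(r, Pow(n, -1)) = Mul(57813, Pow(132300, -1)) = Mul(57813, Rational(1, 132300)) = Rational(2753, 6300)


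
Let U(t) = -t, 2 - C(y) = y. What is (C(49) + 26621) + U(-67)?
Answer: 26641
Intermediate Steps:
C(y) = 2 - y
(C(49) + 26621) + U(-67) = ((2 - 1*49) + 26621) - 1*(-67) = ((2 - 49) + 26621) + 67 = (-47 + 26621) + 67 = 26574 + 67 = 26641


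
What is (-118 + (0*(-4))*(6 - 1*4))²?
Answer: 13924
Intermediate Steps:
(-118 + (0*(-4))*(6 - 1*4))² = (-118 + 0*(6 - 4))² = (-118 + 0*2)² = (-118 + 0)² = (-118)² = 13924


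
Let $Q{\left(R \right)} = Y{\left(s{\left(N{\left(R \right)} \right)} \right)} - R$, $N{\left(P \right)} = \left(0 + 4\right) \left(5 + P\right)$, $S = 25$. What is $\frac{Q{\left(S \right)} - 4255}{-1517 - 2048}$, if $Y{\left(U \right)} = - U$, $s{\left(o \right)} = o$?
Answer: $\frac{880}{713} \approx 1.2342$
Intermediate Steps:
$N{\left(P \right)} = 20 + 4 P$ ($N{\left(P \right)} = 4 \left(5 + P\right) = 20 + 4 P$)
$Q{\left(R \right)} = -20 - 5 R$ ($Q{\left(R \right)} = - (20 + 4 R) - R = \left(-20 - 4 R\right) - R = -20 - 5 R$)
$\frac{Q{\left(S \right)} - 4255}{-1517 - 2048} = \frac{\left(-20 - 125\right) - 4255}{-1517 - 2048} = \frac{\left(-20 - 125\right) - 4255}{-3565} = \left(-145 - 4255\right) \left(- \frac{1}{3565}\right) = \left(-4400\right) \left(- \frac{1}{3565}\right) = \frac{880}{713}$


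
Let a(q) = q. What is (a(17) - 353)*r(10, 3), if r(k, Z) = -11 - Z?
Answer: 4704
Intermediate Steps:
(a(17) - 353)*r(10, 3) = (17 - 353)*(-11 - 1*3) = -336*(-11 - 3) = -336*(-14) = 4704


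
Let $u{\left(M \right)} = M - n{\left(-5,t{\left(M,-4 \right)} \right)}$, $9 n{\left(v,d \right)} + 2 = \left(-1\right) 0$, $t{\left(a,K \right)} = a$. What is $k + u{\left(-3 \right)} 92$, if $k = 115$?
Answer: $- \frac{1265}{9} \approx -140.56$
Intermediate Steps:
$n{\left(v,d \right)} = - \frac{2}{9}$ ($n{\left(v,d \right)} = - \frac{2}{9} + \frac{\left(-1\right) 0}{9} = - \frac{2}{9} + \frac{1}{9} \cdot 0 = - \frac{2}{9} + 0 = - \frac{2}{9}$)
$u{\left(M \right)} = \frac{2}{9} + M$ ($u{\left(M \right)} = M - - \frac{2}{9} = M + \frac{2}{9} = \frac{2}{9} + M$)
$k + u{\left(-3 \right)} 92 = 115 + \left(\frac{2}{9} - 3\right) 92 = 115 - \frac{2300}{9} = - \frac{1265}{9}$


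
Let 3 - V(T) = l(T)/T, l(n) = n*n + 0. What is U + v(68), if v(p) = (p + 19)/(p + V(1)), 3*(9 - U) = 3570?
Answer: -82583/70 ≈ -1179.8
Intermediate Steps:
U = -1181 (U = 9 - ⅓*3570 = 9 - 1190 = -1181)
l(n) = n² (l(n) = n² + 0 = n²)
V(T) = 3 - T (V(T) = 3 - T²/T = 3 - T)
v(p) = (19 + p)/(2 + p) (v(p) = (p + 19)/(p + (3 - 1*1)) = (19 + p)/(p + (3 - 1)) = (19 + p)/(p + 2) = (19 + p)/(2 + p))
U + v(68) = -1181 + (19 + 68)/(2 + 68) = -1181 + 87/70 = -82583/70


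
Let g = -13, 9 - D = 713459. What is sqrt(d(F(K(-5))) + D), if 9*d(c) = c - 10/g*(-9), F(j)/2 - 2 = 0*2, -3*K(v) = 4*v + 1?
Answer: 2*I*sqrt(271289486)/39 ≈ 844.66*I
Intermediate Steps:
D = -713450 (D = 9 - 1*713459 = 9 - 713459 = -713450)
K(v) = -1/3 - 4*v/3 (K(v) = -(4*v + 1)/3 = -(1 + 4*v)/3 = -1/3 - 4*v/3)
F(j) = 4 (F(j) = 4 + 2*(0*2) = 4 + 2*0 = 4 + 0 = 4)
d(c) = -10/13 + c/9 (d(c) = (c - 10/(-13)*(-9))/9 = (c - 10*(-1/13)*(-9))/9 = (c + (10/13)*(-9))/9 = (c - 90/13)/9 = (-90/13 + c)/9 = -10/13 + c/9)
sqrt(d(F(K(-5))) + D) = sqrt((-10/13 + (1/9)*4) - 713450) = sqrt((-10/13 + 4/9) - 713450) = sqrt(-38/117 - 713450) = sqrt(-83473688/117) = 2*I*sqrt(271289486)/39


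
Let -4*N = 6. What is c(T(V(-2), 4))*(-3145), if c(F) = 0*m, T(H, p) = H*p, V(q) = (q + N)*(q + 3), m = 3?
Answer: 0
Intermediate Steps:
N = -3/2 (N = -¼*6 = -3/2 ≈ -1.5000)
V(q) = (3 + q)*(-3/2 + q) (V(q) = (q - 3/2)*(q + 3) = (-3/2 + q)*(3 + q) = (3 + q)*(-3/2 + q))
c(F) = 0 (c(F) = 0*3 = 0)
c(T(V(-2), 4))*(-3145) = 0*(-3145) = 0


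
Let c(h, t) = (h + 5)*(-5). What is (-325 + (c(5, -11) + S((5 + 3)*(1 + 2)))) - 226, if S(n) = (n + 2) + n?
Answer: -551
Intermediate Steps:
c(h, t) = -25 - 5*h (c(h, t) = (5 + h)*(-5) = -25 - 5*h)
S(n) = 2 + 2*n (S(n) = (2 + n) + n = 2 + 2*n)
(-325 + (c(5, -11) + S((5 + 3)*(1 + 2)))) - 226 = (-325 + ((-25 - 5*5) + (2 + 2*((5 + 3)*(1 + 2))))) - 226 = (-325 + ((-25 - 25) + (2 + 2*(8*3)))) - 226 = (-325 + (-50 + (2 + 2*24))) - 226 = (-325 + (-50 + (2 + 48))) - 226 = (-325 + (-50 + 50)) - 226 = (-325 + 0) - 226 = -325 - 226 = -551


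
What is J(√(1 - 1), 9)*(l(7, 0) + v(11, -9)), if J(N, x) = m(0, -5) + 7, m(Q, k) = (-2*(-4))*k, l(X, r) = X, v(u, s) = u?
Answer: -594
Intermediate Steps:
m(Q, k) = 8*k
J(N, x) = -33 (J(N, x) = 8*(-5) + 7 = -40 + 7 = -33)
J(√(1 - 1), 9)*(l(7, 0) + v(11, -9)) = -33*(7 + 11) = -33*18 = -594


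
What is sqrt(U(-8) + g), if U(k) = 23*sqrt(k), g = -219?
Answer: sqrt(-219 + 46*I*sqrt(2)) ≈ 2.1746 + 14.958*I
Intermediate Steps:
sqrt(U(-8) + g) = sqrt(23*sqrt(-8) - 219) = sqrt(23*(2*I*sqrt(2)) - 219) = sqrt(46*I*sqrt(2) - 219) = sqrt(-219 + 46*I*sqrt(2))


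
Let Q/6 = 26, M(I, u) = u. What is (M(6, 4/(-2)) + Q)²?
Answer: 23716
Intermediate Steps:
Q = 156 (Q = 6*26 = 156)
(M(6, 4/(-2)) + Q)² = (4/(-2) + 156)² = (4*(-½) + 156)² = (-2 + 156)² = 154² = 23716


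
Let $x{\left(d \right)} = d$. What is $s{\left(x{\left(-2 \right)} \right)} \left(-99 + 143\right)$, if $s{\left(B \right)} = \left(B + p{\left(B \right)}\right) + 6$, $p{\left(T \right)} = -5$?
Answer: $-44$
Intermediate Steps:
$s{\left(B \right)} = 1 + B$ ($s{\left(B \right)} = \left(B - 5\right) + 6 = \left(-5 + B\right) + 6 = 1 + B$)
$s{\left(x{\left(-2 \right)} \right)} \left(-99 + 143\right) = \left(1 - 2\right) \left(-99 + 143\right) = \left(-1\right) 44 = -44$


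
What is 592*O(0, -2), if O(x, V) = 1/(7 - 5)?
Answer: 296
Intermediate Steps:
O(x, V) = ½ (O(x, V) = 1/2 = ½)
592*O(0, -2) = 592*(½) = 296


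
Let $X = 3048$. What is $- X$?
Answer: $-3048$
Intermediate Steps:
$- X = \left(-1\right) 3048 = -3048$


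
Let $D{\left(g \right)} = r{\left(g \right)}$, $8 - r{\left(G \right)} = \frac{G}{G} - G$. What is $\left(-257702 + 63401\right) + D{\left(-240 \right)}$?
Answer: $-194534$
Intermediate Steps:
$r{\left(G \right)} = 7 + G$ ($r{\left(G \right)} = 8 - \left(\frac{G}{G} - G\right) = 8 - \left(1 - G\right) = 8 + \left(-1 + G\right) = 7 + G$)
$D{\left(g \right)} = 7 + g$
$\left(-257702 + 63401\right) + D{\left(-240 \right)} = \left(-257702 + 63401\right) + \left(7 - 240\right) = -194301 - 233 = -194534$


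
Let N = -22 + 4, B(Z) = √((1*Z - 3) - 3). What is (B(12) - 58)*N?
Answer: 1044 - 18*√6 ≈ 999.91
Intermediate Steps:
B(Z) = √(-6 + Z) (B(Z) = √((Z - 3) - 3) = √((-3 + Z) - 3) = √(-6 + Z))
N = -18
(B(12) - 58)*N = (√(-6 + 12) - 58)*(-18) = (√6 - 58)*(-18) = (-58 + √6)*(-18) = 1044 - 18*√6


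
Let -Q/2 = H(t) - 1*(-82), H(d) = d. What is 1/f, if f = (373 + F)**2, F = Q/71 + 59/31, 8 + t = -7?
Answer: 4844401/674054136064 ≈ 7.1870e-6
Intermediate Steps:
t = -15 (t = -8 - 7 = -15)
Q = -134 (Q = -2*(-15 - 1*(-82)) = -2*(-15 + 82) = -2*67 = -134)
F = 35/2201 (F = -134/71 + 59/31 = 35/2201 ≈ 0.015902)
f = 674054136064/4844401 (f = (373 + 35/2201)**2 = (821008/2201)**2 = 674054136064/4844401 ≈ 1.3914e+5)
1/f = 1/(674054136064/4844401) = 4844401/674054136064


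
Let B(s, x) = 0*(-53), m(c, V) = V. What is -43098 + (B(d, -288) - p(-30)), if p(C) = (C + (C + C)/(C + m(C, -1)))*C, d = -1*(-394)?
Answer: -1362138/31 ≈ -43940.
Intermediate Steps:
d = 394
B(s, x) = 0
p(C) = C*(C + 2*C/(-1 + C)) (p(C) = (C + (C + C)/(C - 1))*C = (C + (2*C)/(-1 + C))*C = (C + 2*C/(-1 + C))*C = C*(C + 2*C/(-1 + C)))
-43098 + (B(d, -288) - p(-30)) = -43098 + (0 - (-30)²*(1 - 30)/(-1 - 30)) = -43098 + (0 - 900*(-29)/(-31)) = -43098 + (0 - 900*(-1)*(-29)/31) = -43098 + (0 - 1*26100/31) = -43098 + (0 - 26100/31) = -43098 - 26100/31 = -1362138/31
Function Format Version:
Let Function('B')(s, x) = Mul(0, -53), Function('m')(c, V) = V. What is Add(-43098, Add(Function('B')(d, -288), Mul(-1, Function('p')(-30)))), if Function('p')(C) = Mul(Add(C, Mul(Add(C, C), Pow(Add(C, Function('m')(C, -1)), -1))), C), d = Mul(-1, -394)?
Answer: Rational(-1362138, 31) ≈ -43940.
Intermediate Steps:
d = 394
Function('B')(s, x) = 0
Function('p')(C) = Mul(C, Add(C, Mul(2, C, Pow(Add(-1, C), -1)))) (Function('p')(C) = Mul(Add(C, Mul(Add(C, C), Pow(Add(C, -1), -1))), C) = Mul(Add(C, Mul(Mul(2, C), Pow(Add(-1, C), -1))), C) = Mul(Add(C, Mul(2, C, Pow(Add(-1, C), -1))), C) = Mul(C, Add(C, Mul(2, C, Pow(Add(-1, C), -1)))))
Add(-43098, Add(Function('B')(d, -288), Mul(-1, Function('p')(-30)))) = Add(-43098, Add(0, Mul(-1, Mul(Pow(-30, 2), Pow(Add(-1, -30), -1), Add(1, -30))))) = Add(-43098, Add(0, Mul(-1, Mul(900, Pow(-31, -1), -29)))) = Add(-43098, Add(0, Mul(-1, Mul(900, Rational(-1, 31), -29)))) = Add(-43098, Add(0, Mul(-1, Rational(26100, 31)))) = Add(-43098, Add(0, Rational(-26100, 31))) = Add(-43098, Rational(-26100, 31)) = Rational(-1362138, 31)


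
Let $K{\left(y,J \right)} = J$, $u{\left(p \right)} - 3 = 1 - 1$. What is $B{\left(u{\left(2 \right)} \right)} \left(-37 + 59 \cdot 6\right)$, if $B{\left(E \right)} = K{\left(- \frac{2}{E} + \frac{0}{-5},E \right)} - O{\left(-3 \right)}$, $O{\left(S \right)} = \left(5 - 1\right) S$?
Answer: $4755$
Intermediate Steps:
$u{\left(p \right)} = 3$ ($u{\left(p \right)} = 3 + \left(1 - 1\right) = 3 + 0 = 3$)
$O{\left(S \right)} = 4 S$
$B{\left(E \right)} = 12 + E$ ($B{\left(E \right)} = E - 4 \left(-3\right) = E - -12 = E + 12 = 12 + E$)
$B{\left(u{\left(2 \right)} \right)} \left(-37 + 59 \cdot 6\right) = \left(12 + 3\right) \left(-37 + 59 \cdot 6\right) = 15 \left(-37 + 354\right) = 15 \cdot 317 = 4755$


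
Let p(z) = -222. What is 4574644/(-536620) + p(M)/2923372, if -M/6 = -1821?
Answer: -1671688163651/196092485330 ≈ -8.5250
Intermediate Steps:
M = 10926 (M = -6*(-1821) = 10926)
4574644/(-536620) + p(M)/2923372 = 4574644/(-536620) - 222/2923372 = 4574644*(-1/536620) - 222*1/2923372 = -1143661/134155 - 111/1461686 = -1671688163651/196092485330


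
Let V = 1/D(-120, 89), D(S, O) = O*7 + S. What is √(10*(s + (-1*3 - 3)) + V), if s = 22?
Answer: √40481943/503 ≈ 12.649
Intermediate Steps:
D(S, O) = S + 7*O (D(S, O) = 7*O + S = S + 7*O)
V = 1/503 (V = 1/(-120 + 7*89) = 1/(-120 + 623) = 1/503 ≈ 0.0019881)
√(10*(s + (-1*3 - 3)) + V) = √(10*(22 + (-1*3 - 3)) + 1/503) = √(10*(22 + (-3 - 3)) + 1/503) = √(10*(22 - 6) + 1/503) = √(10*16 + 1/503) = √(160 + 1/503) = √(80481/503) = √40481943/503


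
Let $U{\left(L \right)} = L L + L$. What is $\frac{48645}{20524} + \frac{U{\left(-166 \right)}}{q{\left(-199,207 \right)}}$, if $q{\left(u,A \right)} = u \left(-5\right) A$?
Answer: $\frac{705421319}{281815044} \approx 2.5031$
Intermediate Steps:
$U{\left(L \right)} = L + L^{2}$ ($U{\left(L \right)} = L^{2} + L = L + L^{2}$)
$q{\left(u,A \right)} = - 5 A u$ ($q{\left(u,A \right)} = - 5 u A = - 5 A u$)
$\frac{48645}{20524} + \frac{U{\left(-166 \right)}}{q{\left(-199,207 \right)}} = \frac{48645}{20524} + \frac{\left(-166\right) \left(1 - 166\right)}{\left(-5\right) 207 \left(-199\right)} = 48645 \cdot \frac{1}{20524} + \frac{\left(-166\right) \left(-165\right)}{205965} = \frac{48645}{20524} + 27390 \cdot \frac{1}{205965} = \frac{48645}{20524} + \frac{1826}{13731} = \frac{705421319}{281815044}$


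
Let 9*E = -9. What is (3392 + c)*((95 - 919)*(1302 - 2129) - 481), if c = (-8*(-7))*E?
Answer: 2271705912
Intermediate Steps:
E = -1 (E = (⅑)*(-9) = -1)
c = -56 (c = -8*(-7)*(-1) = 56*(-1) = -56)
(3392 + c)*((95 - 919)*(1302 - 2129) - 481) = (3392 - 56)*((95 - 919)*(1302 - 2129) - 481) = 3336*(-824*(-827) - 481) = 3336*(681448 - 481) = 3336*680967 = 2271705912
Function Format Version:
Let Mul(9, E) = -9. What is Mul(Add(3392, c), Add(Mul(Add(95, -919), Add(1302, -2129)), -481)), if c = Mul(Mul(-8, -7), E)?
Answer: 2271705912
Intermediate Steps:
E = -1 (E = Mul(Rational(1, 9), -9) = -1)
c = -56 (c = Mul(Mul(-8, -7), -1) = Mul(56, -1) = -56)
Mul(Add(3392, c), Add(Mul(Add(95, -919), Add(1302, -2129)), -481)) = Mul(Add(3392, -56), Add(Mul(Add(95, -919), Add(1302, -2129)), -481)) = Mul(3336, Add(Mul(-824, -827), -481)) = Mul(3336, Add(681448, -481)) = Mul(3336, 680967) = 2271705912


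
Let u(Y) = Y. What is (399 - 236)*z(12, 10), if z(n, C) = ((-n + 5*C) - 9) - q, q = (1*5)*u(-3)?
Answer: 7172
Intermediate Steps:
q = -15 (q = (1*5)*(-3) = 5*(-3) = -15)
z(n, C) = 6 - n + 5*C (z(n, C) = ((-n + 5*C) - 9) - 1*(-15) = (-9 - n + 5*C) + 15 = 6 - n + 5*C)
(399 - 236)*z(12, 10) = (399 - 236)*(6 - 1*12 + 5*10) = 163*(6 - 12 + 50) = 163*44 = 7172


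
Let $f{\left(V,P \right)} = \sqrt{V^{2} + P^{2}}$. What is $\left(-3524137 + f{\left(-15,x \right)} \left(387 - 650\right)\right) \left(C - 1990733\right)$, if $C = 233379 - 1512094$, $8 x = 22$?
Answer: $11535095604942$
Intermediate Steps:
$x = \frac{11}{4}$ ($x = \frac{1}{8} \cdot 22 = \frac{11}{4} \approx 2.75$)
$C = -1278715$
$f{\left(V,P \right)} = \sqrt{P^{2} + V^{2}}$
$\left(-3524137 + f{\left(-15,x \right)} \left(387 - 650\right)\right) \left(C - 1990733\right) = \left(-3524137 + \sqrt{\left(\frac{11}{4}\right)^{2} + \left(-15\right)^{2}} \left(387 - 650\right)\right) \left(-1278715 - 1990733\right) = \left(-3524137 + \sqrt{\frac{121}{16} + 225} \left(-263\right)\right) \left(-3269448\right) = \left(-3524137 + \sqrt{\frac{3721}{16}} \left(-263\right)\right) \left(-3269448\right) = \left(-3524137 + \frac{61}{4} \left(-263\right)\right) \left(-3269448\right) = \left(-3524137 - \frac{16043}{4}\right) \left(-3269448\right) = \left(- \frac{14112591}{4}\right) \left(-3269448\right) = 11535095604942$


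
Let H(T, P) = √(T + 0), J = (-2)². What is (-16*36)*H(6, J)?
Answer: -576*√6 ≈ -1410.9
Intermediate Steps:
J = 4
H(T, P) = √T
(-16*36)*H(6, J) = (-16*36)*√6 = -576*√6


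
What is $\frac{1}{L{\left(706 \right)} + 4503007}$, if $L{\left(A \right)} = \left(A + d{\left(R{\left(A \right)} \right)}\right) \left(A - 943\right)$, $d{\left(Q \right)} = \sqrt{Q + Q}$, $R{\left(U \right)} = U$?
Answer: $\frac{4335685}{18798085108597} + \frac{474 \sqrt{353}}{18798085108597} \approx 2.3112 \cdot 10^{-7}$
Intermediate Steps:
$d{\left(Q \right)} = \sqrt{2} \sqrt{Q}$ ($d{\left(Q \right)} = \sqrt{2 Q} = \sqrt{2} \sqrt{Q}$)
$L{\left(A \right)} = \left(-943 + A\right) \left(A + \sqrt{2} \sqrt{A}\right)$ ($L{\left(A \right)} = \left(A + \sqrt{2} \sqrt{A}\right) \left(A - 943\right) = \left(A + \sqrt{2} \sqrt{A}\right) \left(-943 + A\right) = \left(-943 + A\right) \left(A + \sqrt{2} \sqrt{A}\right)$)
$\frac{1}{L{\left(706 \right)} + 4503007} = \frac{1}{\left(706^{2} - 665758 + \sqrt{2} \cdot 706^{\frac{3}{2}} - 943 \sqrt{2} \sqrt{706}\right) + 4503007} = \frac{1}{\left(498436 - 665758 + \sqrt{2} \cdot 706 \sqrt{706} - 1886 \sqrt{353}\right) + 4503007} = \frac{1}{\left(498436 - 665758 + 1412 \sqrt{353} - 1886 \sqrt{353}\right) + 4503007} = \frac{1}{\left(-167322 - 474 \sqrt{353}\right) + 4503007} = \frac{1}{4335685 - 474 \sqrt{353}}$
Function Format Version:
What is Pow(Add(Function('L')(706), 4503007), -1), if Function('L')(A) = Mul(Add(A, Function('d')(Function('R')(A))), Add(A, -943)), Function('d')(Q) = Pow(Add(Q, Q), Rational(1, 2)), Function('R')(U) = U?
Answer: Add(Rational(4335685, 18798085108597), Mul(Rational(474, 18798085108597), Pow(353, Rational(1, 2)))) ≈ 2.3112e-7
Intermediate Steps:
Function('d')(Q) = Mul(Pow(2, Rational(1, 2)), Pow(Q, Rational(1, 2))) (Function('d')(Q) = Pow(Mul(2, Q), Rational(1, 2)) = Mul(Pow(2, Rational(1, 2)), Pow(Q, Rational(1, 2))))
Function('L')(A) = Mul(Add(-943, A), Add(A, Mul(Pow(2, Rational(1, 2)), Pow(A, Rational(1, 2))))) (Function('L')(A) = Mul(Add(A, Mul(Pow(2, Rational(1, 2)), Pow(A, Rational(1, 2)))), Add(A, -943)) = Mul(Add(A, Mul(Pow(2, Rational(1, 2)), Pow(A, Rational(1, 2)))), Add(-943, A)) = Mul(Add(-943, A), Add(A, Mul(Pow(2, Rational(1, 2)), Pow(A, Rational(1, 2))))))
Pow(Add(Function('L')(706), 4503007), -1) = Pow(Add(Add(Pow(706, 2), Mul(-943, 706), Mul(Pow(2, Rational(1, 2)), Pow(706, Rational(3, 2))), Mul(-943, Pow(2, Rational(1, 2)), Pow(706, Rational(1, 2)))), 4503007), -1) = Pow(Add(Add(498436, -665758, Mul(Pow(2, Rational(1, 2)), Mul(706, Pow(706, Rational(1, 2)))), Mul(-1886, Pow(353, Rational(1, 2)))), 4503007), -1) = Pow(Add(Add(498436, -665758, Mul(1412, Pow(353, Rational(1, 2))), Mul(-1886, Pow(353, Rational(1, 2)))), 4503007), -1) = Pow(Add(Add(-167322, Mul(-474, Pow(353, Rational(1, 2)))), 4503007), -1) = Pow(Add(4335685, Mul(-474, Pow(353, Rational(1, 2)))), -1)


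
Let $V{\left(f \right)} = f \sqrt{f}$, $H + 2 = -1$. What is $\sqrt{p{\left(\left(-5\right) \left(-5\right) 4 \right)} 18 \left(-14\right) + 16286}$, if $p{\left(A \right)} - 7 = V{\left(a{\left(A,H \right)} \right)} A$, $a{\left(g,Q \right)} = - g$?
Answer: $\sqrt{14522 + 25200000 i} \approx 3550.7 + 3548.6 i$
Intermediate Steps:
$H = -3$ ($H = -2 - 1 = -3$)
$V{\left(f \right)} = f^{\frac{3}{2}}$
$p{\left(A \right)} = 7 + A \left(- A\right)^{\frac{3}{2}}$ ($p{\left(A \right)} = 7 + \left(- A\right)^{\frac{3}{2}} A = 7 + A \left(- A\right)^{\frac{3}{2}}$)
$\sqrt{p{\left(\left(-5\right) \left(-5\right) 4 \right)} 18 \left(-14\right) + 16286} = \sqrt{\left(7 - \left(- \left(-5\right) \left(-5\right) 4\right)^{\frac{5}{2}}\right) 18 \left(-14\right) + 16286} = \sqrt{\left(7 - \left(- 25 \cdot 4\right)^{\frac{5}{2}}\right) 18 \left(-14\right) + 16286} = \sqrt{\left(7 - \left(\left(-1\right) 100\right)^{\frac{5}{2}}\right) 18 \left(-14\right) + 16286} = \sqrt{\left(7 - \left(-100\right)^{\frac{5}{2}}\right) 18 \left(-14\right) + 16286} = \sqrt{\left(7 - 100000 i\right) 18 \left(-14\right) + 16286} = \sqrt{\left(126 - 1800000 i\right) \left(-14\right) + 16286} = \sqrt{\left(-1764 + 25200000 i\right) + 16286} = \sqrt{14522 + 25200000 i}$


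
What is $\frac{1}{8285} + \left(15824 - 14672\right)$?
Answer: $\frac{9544321}{8285} \approx 1152.0$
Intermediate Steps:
$\frac{1}{8285} + \left(15824 - 14672\right) = \frac{1}{8285} + 1152 = \frac{9544321}{8285}$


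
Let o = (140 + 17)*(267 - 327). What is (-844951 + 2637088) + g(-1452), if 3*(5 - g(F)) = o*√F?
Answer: 1792142 + 69080*I*√3 ≈ 1.7921e+6 + 1.1965e+5*I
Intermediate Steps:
o = -9420 (o = 157*(-60) = -9420)
g(F) = 5 + 3140*√F (g(F) = 5 - (-3140)*√F = 5 + 3140*√F)
(-844951 + 2637088) + g(-1452) = (-844951 + 2637088) + (5 + 3140*√(-1452)) = 1792137 + (5 + 3140*(22*I*√3)) = 1792137 + (5 + 69080*I*√3) = 1792142 + 69080*I*√3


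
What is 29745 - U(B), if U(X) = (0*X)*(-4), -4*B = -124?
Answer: 29745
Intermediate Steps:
B = 31 (B = -¼*(-124) = 31)
U(X) = 0 (U(X) = 0*(-4) = 0)
29745 - U(B) = 29745 - 1*0 = 29745 + 0 = 29745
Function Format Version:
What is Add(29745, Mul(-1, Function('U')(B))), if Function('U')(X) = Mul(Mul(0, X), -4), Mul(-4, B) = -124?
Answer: 29745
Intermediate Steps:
B = 31 (B = Mul(Rational(-1, 4), -124) = 31)
Function('U')(X) = 0 (Function('U')(X) = Mul(0, -4) = 0)
Add(29745, Mul(-1, Function('U')(B))) = Add(29745, Mul(-1, 0)) = Add(29745, 0) = 29745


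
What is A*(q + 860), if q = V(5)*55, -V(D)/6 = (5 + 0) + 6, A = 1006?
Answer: -2786620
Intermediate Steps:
V(D) = -66 (V(D) = -6*((5 + 0) + 6) = -6*(5 + 6) = -6*11 = -66)
q = -3630 (q = -66*55 = -3630)
A*(q + 860) = 1006*(-3630 + 860) = 1006*(-2770) = -2786620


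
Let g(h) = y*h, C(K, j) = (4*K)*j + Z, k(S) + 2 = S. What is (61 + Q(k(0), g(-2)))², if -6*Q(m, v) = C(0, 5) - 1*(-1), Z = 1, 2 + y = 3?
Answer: 33124/9 ≈ 3680.4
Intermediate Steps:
y = 1 (y = -2 + 3 = 1)
k(S) = -2 + S
C(K, j) = 1 + 4*K*j (C(K, j) = (4*K)*j + 1 = 4*K*j + 1 = 1 + 4*K*j)
g(h) = h (g(h) = 1*h = h)
Q(m, v) = -⅓ (Q(m, v) = -((1 + 4*0*5) - 1*(-1))/6 = -((1 + 0) + 1)/6 = -(1 + 1)/6 = -⅙*2 = -⅓)
(61 + Q(k(0), g(-2)))² = (61 - ⅓)² = (182/3)² = 33124/9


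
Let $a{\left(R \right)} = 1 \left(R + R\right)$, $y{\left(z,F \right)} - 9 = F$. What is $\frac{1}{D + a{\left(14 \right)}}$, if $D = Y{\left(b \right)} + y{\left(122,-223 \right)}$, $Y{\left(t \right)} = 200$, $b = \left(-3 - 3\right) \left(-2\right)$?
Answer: $\frac{1}{14} \approx 0.071429$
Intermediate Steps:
$y{\left(z,F \right)} = 9 + F$
$b = 12$ ($b = \left(-6\right) \left(-2\right) = 12$)
$a{\left(R \right)} = 2 R$ ($a{\left(R \right)} = 1 \cdot 2 R = 2 R$)
$D = -14$ ($D = 200 + \left(9 - 223\right) = 200 - 214 = -14$)
$\frac{1}{D + a{\left(14 \right)}} = \frac{1}{-14 + 2 \cdot 14} = \frac{1}{-14 + 28} = \frac{1}{14}$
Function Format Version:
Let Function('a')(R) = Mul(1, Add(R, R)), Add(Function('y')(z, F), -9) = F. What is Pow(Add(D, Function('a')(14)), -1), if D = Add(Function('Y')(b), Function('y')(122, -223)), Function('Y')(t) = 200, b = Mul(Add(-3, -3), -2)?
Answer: Rational(1, 14) ≈ 0.071429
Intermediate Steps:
Function('y')(z, F) = Add(9, F)
b = 12 (b = Mul(-6, -2) = 12)
Function('a')(R) = Mul(2, R) (Function('a')(R) = Mul(1, Mul(2, R)) = Mul(2, R))
D = -14 (D = Add(200, Add(9, -223)) = Add(200, -214) = -14)
Pow(Add(D, Function('a')(14)), -1) = Pow(Add(-14, Mul(2, 14)), -1) = Pow(Add(-14, 28), -1) = Pow(14, -1) = Rational(1, 14)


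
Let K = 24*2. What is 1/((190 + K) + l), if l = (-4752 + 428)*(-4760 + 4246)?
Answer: 1/2222774 ≈ 4.4989e-7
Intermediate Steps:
K = 48
l = 2222536 (l = -4324*(-514) = 2222536)
1/((190 + K) + l) = 1/((190 + 48) + 2222536) = 1/(238 + 2222536) = 1/2222774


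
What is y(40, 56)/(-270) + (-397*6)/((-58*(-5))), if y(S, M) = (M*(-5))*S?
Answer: 130243/3915 ≈ 33.268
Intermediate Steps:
y(S, M) = -5*M*S (y(S, M) = (-5*M)*S = -5*M*S)
y(40, 56)/(-270) + (-397*6)/((-58*(-5))) = -5*56*40/(-270) + (-397*6)/((-58*(-5))) = -11200*(-1/270) - 2382/290 = 1120/27 - 2382*1/290 = 1120/27 - 1191/145 = 130243/3915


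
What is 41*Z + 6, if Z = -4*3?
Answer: -486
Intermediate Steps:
Z = -12
41*Z + 6 = 41*(-12) + 6 = -492 + 6 = -486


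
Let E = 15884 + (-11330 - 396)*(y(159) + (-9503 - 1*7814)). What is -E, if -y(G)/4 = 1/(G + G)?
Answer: -32288952586/159 ≈ -2.0308e+8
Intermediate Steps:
y(G) = -2/G (y(G) = -4/(G + G) = -4*1/(2*G) = -2/G)
E = 32288952586/159 (E = 15884 + (-11330 - 396)*(-2/159 + (-9503 - 1*7814)) = 15884 - 11726*(-2*1/159 + (-9503 - 7814)) = 15884 - 11726*(-2/159 - 17317) = 15884 - 11726*(-2753405/159) = 15884 + 32286427030/159 = 32288952586/159 ≈ 2.0308e+8)
-E = -1*32288952586/159 = -32288952586/159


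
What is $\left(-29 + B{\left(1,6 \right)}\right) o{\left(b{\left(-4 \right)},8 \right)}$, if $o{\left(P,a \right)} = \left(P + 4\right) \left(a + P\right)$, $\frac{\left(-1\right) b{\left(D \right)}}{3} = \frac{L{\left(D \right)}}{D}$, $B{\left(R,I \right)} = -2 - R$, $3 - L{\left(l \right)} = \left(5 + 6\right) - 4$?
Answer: $-160$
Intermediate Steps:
$L{\left(l \right)} = -4$ ($L{\left(l \right)} = 3 - \left(\left(5 + 6\right) - 4\right) = 3 - \left(11 - 4\right) = 3 - 7 = -4$)
$b{\left(D \right)} = \frac{12}{D}$ ($b{\left(D \right)} = - 3 \left(- \frac{4}{D}\right) = \frac{12}{D}$)
$o{\left(P,a \right)} = \left(4 + P\right) \left(P + a\right)$
$\left(-29 + B{\left(1,6 \right)}\right) o{\left(b{\left(-4 \right)},8 \right)} = \left(-29 - 3\right) \left(\left(\frac{12}{-4}\right)^{2} + 4 \frac{12}{-4} + 4 \cdot 8 + \frac{12}{-4} \cdot 8\right) = \left(-29 - 3\right) \left(\left(12 \left(- \frac{1}{4}\right)\right)^{2} + 4 \cdot 12 \left(- \frac{1}{4}\right) + 32 + 12 \left(- \frac{1}{4}\right) 8\right) = \left(-29 - 3\right) \left(\left(-3\right)^{2} + 4 \left(-3\right) + 32 - 24\right) = - 32 \left(9 - 12 + 32 - 24\right) = \left(-32\right) 5 = -160$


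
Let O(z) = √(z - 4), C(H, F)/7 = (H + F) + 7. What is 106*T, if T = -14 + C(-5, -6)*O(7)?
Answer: -1484 - 2968*√3 ≈ -6624.7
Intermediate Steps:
C(H, F) = 49 + 7*F + 7*H (C(H, F) = 7*((H + F) + 7) = 7*((F + H) + 7) = 7*(7 + F + H) = 49 + 7*F + 7*H)
O(z) = √(-4 + z)
T = -14 - 28*√3 (T = -14 + (49 + 7*(-6) + 7*(-5))*√(-4 + 7) = -14 + (49 - 42 - 35)*√3 = -14 - 28*√3 ≈ -62.497)
106*T = 106*(-14 - 28*√3) = -1484 - 2968*√3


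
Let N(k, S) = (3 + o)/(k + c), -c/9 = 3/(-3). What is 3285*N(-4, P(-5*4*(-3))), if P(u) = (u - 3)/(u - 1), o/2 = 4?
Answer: 7227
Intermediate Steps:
o = 8 (o = 2*4 = 8)
c = 9 (c = -27/(-3) = -27*(-1)/3 = -9*(-1) = 9)
P(u) = (-3 + u)/(-1 + u)
N(k, S) = 11/(9 + k) (N(k, S) = (3 + 8)/(k + 9) = 11/(9 + k))
3285*N(-4, P(-5*4*(-3))) = 3285*(11/(9 - 4)) = 3285*(11/5) = 7227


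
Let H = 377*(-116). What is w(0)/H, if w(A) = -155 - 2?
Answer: 157/43732 ≈ 0.0035900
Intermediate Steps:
w(A) = -157
H = -43732
w(0)/H = -157/(-43732) = -157*(-1/43732) = 157/43732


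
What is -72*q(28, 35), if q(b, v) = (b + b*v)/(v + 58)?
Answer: -24192/31 ≈ -780.39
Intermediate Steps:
q(b, v) = (b + b*v)/(58 + v)
-72*q(28, 35) = -2016*(1 + 35)/(58 + 35) = -2016*36/93 = -72*336/31 = -24192/31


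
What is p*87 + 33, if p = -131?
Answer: -11364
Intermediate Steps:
p*87 + 33 = -131*87 + 33 = -11397 + 33 = -11364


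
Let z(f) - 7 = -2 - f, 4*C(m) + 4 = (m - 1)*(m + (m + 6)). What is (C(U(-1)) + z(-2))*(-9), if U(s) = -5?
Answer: -108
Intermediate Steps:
C(m) = -1 + (-1 + m)*(6 + 2*m)/4 (C(m) = -1 + ((m - 1)*(m + (m + 6)))/4 = -1 + ((-1 + m)*(m + (6 + m)))/4 = -1 + ((-1 + m)*(6 + 2*m))/4 = -1 + (-1 + m)*(6 + 2*m)/4)
z(f) = 5 - f (z(f) = 7 + (-2 - f) = 5 - f)
(C(U(-1)) + z(-2))*(-9) = ((-5/2 - 5 + (½)*(-5)²) + (5 - 1*(-2)))*(-9) = ((-5/2 - 5 + (½)*25) + (5 + 2))*(-9) = ((-5/2 - 5 + 25/2) + 7)*(-9) = (5 + 7)*(-9) = 12*(-9) = -108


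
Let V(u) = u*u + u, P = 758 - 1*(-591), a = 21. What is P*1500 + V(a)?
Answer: 2023962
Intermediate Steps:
P = 1349 (P = 758 + 591 = 1349)
V(u) = u + u**2 (V(u) = u**2 + u = u + u**2)
P*1500 + V(a) = 1349*1500 + 21*(1 + 21) = 2023500 + 21*22 = 2023500 + 462 = 2023962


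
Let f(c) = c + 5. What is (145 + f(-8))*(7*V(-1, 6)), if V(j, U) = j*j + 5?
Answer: 5964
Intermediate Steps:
V(j, U) = 5 + j**2 (V(j, U) = j**2 + 5 = 5 + j**2)
f(c) = 5 + c
(145 + f(-8))*(7*V(-1, 6)) = (145 + (5 - 8))*(7*(5 + (-1)**2)) = (145 - 3)*(7*(5 + 1)) = 142*(7*6) = 142*42 = 5964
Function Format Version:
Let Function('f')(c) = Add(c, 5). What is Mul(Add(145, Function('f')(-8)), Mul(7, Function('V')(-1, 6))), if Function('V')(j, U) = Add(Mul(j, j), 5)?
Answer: 5964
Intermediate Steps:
Function('V')(j, U) = Add(5, Pow(j, 2)) (Function('V')(j, U) = Add(Pow(j, 2), 5) = Add(5, Pow(j, 2)))
Function('f')(c) = Add(5, c)
Mul(Add(145, Function('f')(-8)), Mul(7, Function('V')(-1, 6))) = Mul(Add(145, Add(5, -8)), Mul(7, Add(5, Pow(-1, 2)))) = Mul(Add(145, -3), Mul(7, Add(5, 1))) = Mul(142, Mul(7, 6)) = Mul(142, 42) = 5964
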